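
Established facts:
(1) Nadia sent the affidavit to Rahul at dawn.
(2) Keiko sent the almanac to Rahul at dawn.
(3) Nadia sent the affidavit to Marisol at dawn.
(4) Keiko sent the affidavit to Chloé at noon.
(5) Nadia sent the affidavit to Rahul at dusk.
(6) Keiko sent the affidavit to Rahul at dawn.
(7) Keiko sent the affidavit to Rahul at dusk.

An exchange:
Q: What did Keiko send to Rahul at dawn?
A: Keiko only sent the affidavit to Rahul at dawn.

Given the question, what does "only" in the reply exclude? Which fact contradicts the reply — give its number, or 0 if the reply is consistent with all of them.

The question "What did ...?" targets the thing, so in the reply the focus falls on "the affidavit".
So "only" ranges over things; the rest (same agent, recipient, setting (Keiko / Rahul / at dawn)) is presupposed.
Fact (2) shares the background with a different thing (the almanac) — counterexample.
(Fact (7) would refute a reading with focus on the setting — but that is not what the question asks.)

2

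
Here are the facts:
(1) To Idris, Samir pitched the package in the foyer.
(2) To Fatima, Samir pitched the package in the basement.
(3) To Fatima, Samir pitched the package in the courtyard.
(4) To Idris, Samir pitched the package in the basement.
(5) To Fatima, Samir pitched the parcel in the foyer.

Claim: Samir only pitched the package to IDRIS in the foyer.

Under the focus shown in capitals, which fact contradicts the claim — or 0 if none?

The capitals mark "Idris" as focus. So "only" rules out other recipients, with the rest (same agent, thing, setting (Samir / the package / in the foyer)) as background.
No fact matches same agent, thing, setting (Samir / the package / in the foyer) with a different recipient — every other fact differs on at least one backgrounded slot. So no fact refutes it.

0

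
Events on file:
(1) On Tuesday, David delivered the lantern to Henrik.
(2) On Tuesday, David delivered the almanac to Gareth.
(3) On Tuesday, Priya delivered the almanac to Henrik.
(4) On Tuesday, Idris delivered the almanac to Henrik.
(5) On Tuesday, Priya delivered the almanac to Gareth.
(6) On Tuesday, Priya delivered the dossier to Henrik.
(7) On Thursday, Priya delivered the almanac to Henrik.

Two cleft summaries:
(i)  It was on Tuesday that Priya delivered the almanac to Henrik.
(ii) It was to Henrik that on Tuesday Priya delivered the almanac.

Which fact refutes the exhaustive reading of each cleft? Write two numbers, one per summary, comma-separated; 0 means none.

7, 5

Summary (i) focuses "on Tuesday" (the setting); background same agent, thing, recipient (Priya / the almanac / Henrik). Fact (7) matches that background with setting = on Thursday — refutes (i).
Summary (ii) focuses "Henrik" (the recipient); background same agent, thing, setting (Priya / the almanac / on Tuesday). Fact (5) matches that background with recipient = Gareth — refutes (ii).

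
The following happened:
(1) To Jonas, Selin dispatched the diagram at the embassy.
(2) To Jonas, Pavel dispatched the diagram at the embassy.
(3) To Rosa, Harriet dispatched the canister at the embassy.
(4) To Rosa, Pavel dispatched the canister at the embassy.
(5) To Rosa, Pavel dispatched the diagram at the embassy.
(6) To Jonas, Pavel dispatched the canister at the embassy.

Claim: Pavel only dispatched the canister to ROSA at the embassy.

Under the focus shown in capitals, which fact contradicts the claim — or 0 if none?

Focus (in capitals) is "Rosa" — the recipient. "Only" excludes alternative recipients while holding fixed agent = Pavel, thing = the canister, setting = at the embassy.
Fact (6) shares the background but differs in recipient (Jonas) — a counterexample.

6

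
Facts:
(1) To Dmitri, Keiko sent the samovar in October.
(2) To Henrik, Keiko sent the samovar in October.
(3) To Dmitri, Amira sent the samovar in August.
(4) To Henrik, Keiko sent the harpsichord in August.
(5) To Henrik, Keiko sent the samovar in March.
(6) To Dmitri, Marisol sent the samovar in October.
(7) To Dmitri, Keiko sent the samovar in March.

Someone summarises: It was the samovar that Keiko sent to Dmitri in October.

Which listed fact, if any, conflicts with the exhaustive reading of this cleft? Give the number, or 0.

0

The cleft puts "the samovar" in focus and presupposes the open proposition with agent = Keiko, recipient = Dmitri, setting = in October.
Exhaustivity: the samovar is the only thing satisfying that background.
No listed fact matches the background with a different thing. Exhaustivity holds.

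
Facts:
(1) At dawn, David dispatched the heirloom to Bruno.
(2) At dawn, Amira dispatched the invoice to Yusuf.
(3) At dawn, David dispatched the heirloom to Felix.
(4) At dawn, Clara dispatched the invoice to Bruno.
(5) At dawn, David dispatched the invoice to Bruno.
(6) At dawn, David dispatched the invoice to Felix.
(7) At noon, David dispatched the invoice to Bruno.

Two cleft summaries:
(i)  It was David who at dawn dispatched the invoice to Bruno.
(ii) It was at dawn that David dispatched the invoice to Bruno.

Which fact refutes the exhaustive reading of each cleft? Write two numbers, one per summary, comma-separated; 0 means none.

4, 7

Summary (i) focuses "David" (the agent); background thing = the invoice, recipient = Bruno, setting = at dawn. Fact (4) matches that background with agent = Clara — refutes (i).
Summary (ii) focuses "at dawn" (the setting); background agent = David, thing = the invoice, recipient = Bruno. Fact (7) matches that background with setting = at noon — refutes (ii).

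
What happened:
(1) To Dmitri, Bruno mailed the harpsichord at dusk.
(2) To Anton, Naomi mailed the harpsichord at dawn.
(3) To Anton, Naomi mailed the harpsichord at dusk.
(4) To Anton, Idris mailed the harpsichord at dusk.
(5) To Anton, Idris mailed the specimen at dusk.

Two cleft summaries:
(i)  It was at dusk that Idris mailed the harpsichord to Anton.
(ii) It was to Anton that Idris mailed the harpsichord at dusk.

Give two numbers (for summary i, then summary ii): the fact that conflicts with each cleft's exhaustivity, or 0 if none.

0, 0

(i): focus "at dusk". No fact shares agent = Idris, thing = the harpsichord, recipient = Anton with a different setting. 0.
(ii): focus "Anton". No fact shares agent = Idris, thing = the harpsichord, setting = at dusk with a different recipient. 0.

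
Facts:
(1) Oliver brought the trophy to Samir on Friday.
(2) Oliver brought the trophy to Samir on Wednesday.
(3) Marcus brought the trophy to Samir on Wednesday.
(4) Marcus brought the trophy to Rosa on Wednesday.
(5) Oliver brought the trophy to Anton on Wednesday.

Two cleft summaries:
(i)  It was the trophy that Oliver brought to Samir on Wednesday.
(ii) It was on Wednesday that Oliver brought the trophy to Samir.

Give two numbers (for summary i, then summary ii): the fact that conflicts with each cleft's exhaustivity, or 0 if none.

Summary (i) focuses "the trophy" (the thing); background Oliver as agent and Samir as recipient and on Wednesday as setting. No fact matches that background with a different thing, so 0.
Summary (ii) focuses "on Wednesday" (the setting); background Oliver as agent and the trophy as thing and Samir as recipient. Fact (1) matches that background with setting = on Friday — refutes (ii).

0, 1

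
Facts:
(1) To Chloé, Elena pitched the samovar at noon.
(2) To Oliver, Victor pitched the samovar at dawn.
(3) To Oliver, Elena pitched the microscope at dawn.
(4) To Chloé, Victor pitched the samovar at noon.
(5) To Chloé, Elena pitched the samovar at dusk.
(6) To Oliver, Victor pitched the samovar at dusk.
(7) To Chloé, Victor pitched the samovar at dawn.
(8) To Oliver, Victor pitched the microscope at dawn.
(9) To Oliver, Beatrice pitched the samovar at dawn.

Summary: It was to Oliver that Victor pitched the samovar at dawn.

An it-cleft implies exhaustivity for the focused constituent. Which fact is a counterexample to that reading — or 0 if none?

7

Focus of the cleft: "Oliver" (the recipient). Presupposed background: Victor as agent and the samovar as thing and at dawn as setting.
The exhaustive reading says no other recipient fits that background.
But fact (7) also has Victor as agent and the samovar as thing and at dawn as setting, with recipient = Chloé — so the exhaustive reading fails.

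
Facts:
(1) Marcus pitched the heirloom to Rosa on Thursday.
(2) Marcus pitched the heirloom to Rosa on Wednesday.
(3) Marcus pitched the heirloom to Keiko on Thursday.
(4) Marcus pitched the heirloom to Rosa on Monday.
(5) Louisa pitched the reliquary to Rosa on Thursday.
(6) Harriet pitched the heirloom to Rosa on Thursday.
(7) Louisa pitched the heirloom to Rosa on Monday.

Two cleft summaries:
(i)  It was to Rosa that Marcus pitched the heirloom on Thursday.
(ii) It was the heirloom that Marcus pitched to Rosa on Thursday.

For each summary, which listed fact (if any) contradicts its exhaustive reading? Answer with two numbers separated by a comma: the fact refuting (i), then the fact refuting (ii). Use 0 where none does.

(i): focus "Rosa". Looking for Marcus as agent and the heirloom as thing and on Thursday as setting with some other recipient — fact (3) has Keiko there. Refuted.
(ii): focus "the heirloom". No fact shares Marcus as agent and Rosa as recipient and on Thursday as setting with a different thing. 0.

3, 0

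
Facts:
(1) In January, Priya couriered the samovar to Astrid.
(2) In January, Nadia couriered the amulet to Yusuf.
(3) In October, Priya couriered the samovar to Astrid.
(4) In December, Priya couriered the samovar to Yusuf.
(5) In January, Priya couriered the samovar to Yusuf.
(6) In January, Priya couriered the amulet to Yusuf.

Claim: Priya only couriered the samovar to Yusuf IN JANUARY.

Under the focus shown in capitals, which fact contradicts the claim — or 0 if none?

4

The capitals mark "in January" as focus. So "only" rules out other settings, with the rest (Priya as agent and the samovar as thing and Yusuf as recipient) as background.
Fact (4) shares the background but differs in setting (in December) — a counterexample.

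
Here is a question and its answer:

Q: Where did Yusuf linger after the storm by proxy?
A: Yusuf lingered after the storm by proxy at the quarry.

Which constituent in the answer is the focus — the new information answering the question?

The wh-word "where" asks about the location.
In the answer, "Yusuf", "by proxy" and "after the storm" are given — repeated from the question.
The constituent filling the location gap is "at the quarry"; that is the focus and would carry nuclear stress.

at the quarry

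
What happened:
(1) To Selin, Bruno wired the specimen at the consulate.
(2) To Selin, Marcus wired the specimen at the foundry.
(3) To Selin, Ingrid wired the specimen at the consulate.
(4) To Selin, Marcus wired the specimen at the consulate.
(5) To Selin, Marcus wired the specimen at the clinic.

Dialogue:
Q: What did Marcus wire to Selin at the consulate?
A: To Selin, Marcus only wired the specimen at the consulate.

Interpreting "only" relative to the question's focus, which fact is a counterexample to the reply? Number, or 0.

The question "What did ...?" targets the thing, so in the reply the focus falls on "the specimen".
So "only" ranges over things; the rest (same agent, recipient, setting (Marcus / Selin / at the consulate)) is presupposed.
No listed fact shares that background with another thing. Nothing contradicts the reply.
(Fact (2) would refute a reading with focus on the setting — but that is not what the question asks.)

0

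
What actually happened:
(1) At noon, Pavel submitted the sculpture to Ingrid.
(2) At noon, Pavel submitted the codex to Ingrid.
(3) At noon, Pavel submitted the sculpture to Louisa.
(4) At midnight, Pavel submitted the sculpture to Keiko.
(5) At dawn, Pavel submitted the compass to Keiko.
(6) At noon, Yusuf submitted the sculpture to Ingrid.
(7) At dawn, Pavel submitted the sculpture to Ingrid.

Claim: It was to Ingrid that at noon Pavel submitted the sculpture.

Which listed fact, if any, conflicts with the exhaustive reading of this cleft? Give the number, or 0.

The cleft puts "Ingrid" in focus and presupposes the open proposition with same agent, thing, setting (Pavel / the sculpture / at noon).
The exhaustive reading says no other recipient fits that background.
But fact (3) also has same agent, thing, setting (Pavel / the sculpture / at noon), with recipient = Louisa — so the exhaustive reading fails.

3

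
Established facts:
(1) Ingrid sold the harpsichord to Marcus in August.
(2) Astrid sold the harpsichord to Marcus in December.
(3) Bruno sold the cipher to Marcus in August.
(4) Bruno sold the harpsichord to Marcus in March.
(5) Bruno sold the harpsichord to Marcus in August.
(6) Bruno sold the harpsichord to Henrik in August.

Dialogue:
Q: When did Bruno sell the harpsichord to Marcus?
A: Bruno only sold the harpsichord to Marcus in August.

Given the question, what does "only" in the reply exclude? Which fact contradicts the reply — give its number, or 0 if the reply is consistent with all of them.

The question "When did ...?" targets the setting, so in the reply the focus falls on "in August".
"Only" then excludes alternative settings while the background — Bruno as agent and the harpsichord as thing and Marcus as recipient — is held fixed.
Fact (4) shares the background with a different setting (in March) — counterexample.
(Fact (3) would refute a reading with focus on the thing — but that is not what the question asks.)

4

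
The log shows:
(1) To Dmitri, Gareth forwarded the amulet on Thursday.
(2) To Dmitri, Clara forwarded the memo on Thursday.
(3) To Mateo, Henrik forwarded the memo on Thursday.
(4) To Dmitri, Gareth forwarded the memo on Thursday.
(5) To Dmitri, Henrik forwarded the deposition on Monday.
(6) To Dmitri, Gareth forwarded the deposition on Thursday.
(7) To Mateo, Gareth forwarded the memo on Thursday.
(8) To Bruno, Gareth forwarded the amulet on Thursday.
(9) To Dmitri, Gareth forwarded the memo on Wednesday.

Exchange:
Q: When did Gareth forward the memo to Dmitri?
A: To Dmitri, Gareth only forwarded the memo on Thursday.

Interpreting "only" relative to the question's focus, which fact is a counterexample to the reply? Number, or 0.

Answering "When did ...?" puts focus on the setting — here, "on Thursday".
So "only" ranges over settings; the rest (agent = Gareth, thing = the memo, recipient = Dmitri) is presupposed.
Fact (9) shares the background with a different setting (on Wednesday) — counterexample.
(Fact (1) would refute a reading with focus on the thing — but that is not what the question asks.)

9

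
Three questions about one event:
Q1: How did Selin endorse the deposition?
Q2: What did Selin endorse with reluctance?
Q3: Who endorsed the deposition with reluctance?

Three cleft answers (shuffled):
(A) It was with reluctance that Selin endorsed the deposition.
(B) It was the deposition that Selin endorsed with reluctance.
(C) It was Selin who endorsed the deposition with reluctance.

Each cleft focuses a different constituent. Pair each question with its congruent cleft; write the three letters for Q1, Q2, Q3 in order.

Q1 asks about the manner; cleft (A) focuses "with reluctance", which is the manner — so Q1 → A.
Q2 asks about the direct object; cleft (B) focuses "the deposition", which is the direct object — so Q2 → B.
Q3 asks about the subject (agent); cleft (C) focuses "Selin", which is the subject (agent) — so Q3 → C.
Mapping: Q1→A, Q2→B, Q3→C.

ABC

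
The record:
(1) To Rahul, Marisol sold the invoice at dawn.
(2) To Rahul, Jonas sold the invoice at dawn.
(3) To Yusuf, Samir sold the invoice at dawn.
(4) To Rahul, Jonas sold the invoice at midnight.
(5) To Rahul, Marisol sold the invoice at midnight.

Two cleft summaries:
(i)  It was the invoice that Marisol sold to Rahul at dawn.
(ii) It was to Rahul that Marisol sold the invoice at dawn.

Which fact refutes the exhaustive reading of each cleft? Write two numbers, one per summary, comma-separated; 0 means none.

0, 0

(i): focus "the invoice". No fact shares agent = Marisol, recipient = Rahul, setting = at dawn with a different thing. 0.
(ii): focus "Rahul". No fact shares agent = Marisol, thing = the invoice, setting = at dawn with a different recipient. 0.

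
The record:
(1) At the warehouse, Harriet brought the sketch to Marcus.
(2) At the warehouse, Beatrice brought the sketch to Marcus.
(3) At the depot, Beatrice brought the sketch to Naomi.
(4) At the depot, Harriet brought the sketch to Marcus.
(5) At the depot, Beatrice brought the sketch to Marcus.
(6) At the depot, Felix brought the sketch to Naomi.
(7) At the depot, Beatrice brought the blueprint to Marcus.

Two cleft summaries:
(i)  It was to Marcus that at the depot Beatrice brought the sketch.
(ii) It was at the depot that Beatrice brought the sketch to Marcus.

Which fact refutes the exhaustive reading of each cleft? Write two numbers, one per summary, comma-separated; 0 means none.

(i): focus "Marcus". Looking for Beatrice as agent and the sketch as thing and at the depot as setting with some other recipient — fact (3) has Naomi there. Refuted.
(ii): focus "at the depot". Looking for Beatrice as agent and the sketch as thing and Marcus as recipient with some other setting — fact (2) has at the warehouse there. Refuted.

3, 2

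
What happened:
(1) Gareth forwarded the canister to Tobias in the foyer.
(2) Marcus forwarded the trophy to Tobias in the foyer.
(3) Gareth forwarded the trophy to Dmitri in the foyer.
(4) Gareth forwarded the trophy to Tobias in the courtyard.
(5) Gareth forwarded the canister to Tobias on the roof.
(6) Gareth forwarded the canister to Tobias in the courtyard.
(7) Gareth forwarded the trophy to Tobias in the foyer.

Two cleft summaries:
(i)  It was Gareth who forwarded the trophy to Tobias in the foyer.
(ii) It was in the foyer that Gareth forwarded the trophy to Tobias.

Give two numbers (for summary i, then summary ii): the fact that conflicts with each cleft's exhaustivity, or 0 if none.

(i): focus "Gareth". Looking for same thing, recipient, setting (the trophy / Tobias / in the foyer) with some other agent — fact (2) has Marcus there. Refuted.
(ii): focus "in the foyer". Looking for same agent, thing, recipient (Gareth / the trophy / Tobias) with some other setting — fact (4) has in the courtyard there. Refuted.

2, 4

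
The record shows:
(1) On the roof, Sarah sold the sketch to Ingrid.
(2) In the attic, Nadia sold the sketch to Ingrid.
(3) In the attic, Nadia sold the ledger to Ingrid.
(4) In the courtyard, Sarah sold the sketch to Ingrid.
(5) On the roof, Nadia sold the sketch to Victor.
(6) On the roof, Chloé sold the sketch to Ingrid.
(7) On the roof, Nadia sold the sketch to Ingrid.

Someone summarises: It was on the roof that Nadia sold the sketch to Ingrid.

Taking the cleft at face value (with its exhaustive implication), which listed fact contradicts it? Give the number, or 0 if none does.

The cleft puts "on the roof" in focus and presupposes the open proposition with agent = Nadia, thing = the sketch, recipient = Ingrid.
Exhaustivity: on the roof is the only setting satisfying that background.
But fact (2) also has agent = Nadia, thing = the sketch, recipient = Ingrid, with setting = in the attic — so the exhaustive reading fails.

2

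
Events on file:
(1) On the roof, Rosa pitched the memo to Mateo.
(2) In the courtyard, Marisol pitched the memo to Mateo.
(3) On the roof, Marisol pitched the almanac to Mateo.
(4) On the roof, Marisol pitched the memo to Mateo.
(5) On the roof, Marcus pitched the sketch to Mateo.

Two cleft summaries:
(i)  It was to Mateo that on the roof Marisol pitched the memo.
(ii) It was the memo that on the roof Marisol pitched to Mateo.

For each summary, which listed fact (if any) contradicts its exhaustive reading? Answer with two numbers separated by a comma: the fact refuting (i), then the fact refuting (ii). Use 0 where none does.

0, 3

(i): focus "Mateo". No fact shares Marisol as agent and the memo as thing and on the roof as setting with a different recipient. 0.
(ii): focus "the memo". Looking for Marisol as agent and Mateo as recipient and on the roof as setting with some other thing — fact (3) has the almanac there. Refuted.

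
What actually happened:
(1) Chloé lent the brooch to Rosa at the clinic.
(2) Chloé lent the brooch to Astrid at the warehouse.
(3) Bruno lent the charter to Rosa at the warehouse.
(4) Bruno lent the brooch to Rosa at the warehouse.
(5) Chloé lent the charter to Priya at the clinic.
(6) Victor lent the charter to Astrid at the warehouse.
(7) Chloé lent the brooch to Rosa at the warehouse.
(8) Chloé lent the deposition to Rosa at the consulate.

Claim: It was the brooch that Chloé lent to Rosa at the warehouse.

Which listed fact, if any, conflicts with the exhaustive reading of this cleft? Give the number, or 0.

The cleft puts "the brooch" in focus and presupposes the open proposition with agent = Chloé, recipient = Rosa, setting = at the warehouse.
The exhaustive reading says no other thing fits that background.
No listed fact matches the background with a different thing. Exhaustivity holds.

0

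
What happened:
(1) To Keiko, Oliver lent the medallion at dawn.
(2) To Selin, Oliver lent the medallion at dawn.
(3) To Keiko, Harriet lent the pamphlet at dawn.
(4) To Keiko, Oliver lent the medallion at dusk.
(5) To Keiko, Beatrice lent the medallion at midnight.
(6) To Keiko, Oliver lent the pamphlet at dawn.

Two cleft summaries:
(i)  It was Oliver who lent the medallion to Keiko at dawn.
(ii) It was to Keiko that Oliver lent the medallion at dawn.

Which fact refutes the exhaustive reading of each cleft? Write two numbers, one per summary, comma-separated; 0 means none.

0, 2

(i): focus "Oliver". No fact shares same thing, recipient, setting (the medallion / Keiko / at dawn) with a different agent. 0.
(ii): focus "Keiko". Looking for same agent, thing, setting (Oliver / the medallion / at dawn) with some other recipient — fact (2) has Selin there. Refuted.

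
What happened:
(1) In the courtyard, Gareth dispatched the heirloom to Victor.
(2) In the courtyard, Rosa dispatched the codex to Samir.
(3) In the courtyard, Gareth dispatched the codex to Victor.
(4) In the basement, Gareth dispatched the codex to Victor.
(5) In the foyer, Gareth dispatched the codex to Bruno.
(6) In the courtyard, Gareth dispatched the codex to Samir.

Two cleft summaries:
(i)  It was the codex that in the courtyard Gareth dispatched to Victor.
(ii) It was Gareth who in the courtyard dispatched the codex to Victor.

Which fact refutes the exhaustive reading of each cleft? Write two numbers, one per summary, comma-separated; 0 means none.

Summary (i) focuses "the codex" (the thing); background same agent, recipient, setting (Gareth / Victor / in the courtyard). Fact (1) matches that background with thing = the heirloom — refutes (i).
Summary (ii) focuses "Gareth" (the agent); background same thing, recipient, setting (the codex / Victor / in the courtyard). No fact matches that background with a different agent, so 0.

1, 0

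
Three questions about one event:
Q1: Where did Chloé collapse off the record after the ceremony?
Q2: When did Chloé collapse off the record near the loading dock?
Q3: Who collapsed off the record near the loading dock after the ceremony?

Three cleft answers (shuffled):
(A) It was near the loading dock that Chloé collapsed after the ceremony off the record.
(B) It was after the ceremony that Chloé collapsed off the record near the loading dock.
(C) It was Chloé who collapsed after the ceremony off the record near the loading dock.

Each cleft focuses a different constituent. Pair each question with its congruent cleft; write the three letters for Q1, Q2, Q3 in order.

ABC

Q1 asks about the location; cleft (A) focuses "near the loading dock", which is the location — so Q1 → A.
Q2 asks about the time; cleft (B) focuses "after the ceremony", which is the time — so Q2 → B.
Q3 asks about the subject (agent); cleft (C) focuses "Chloé", which is the subject (agent) — so Q3 → C.
Mapping: Q1→A, Q2→B, Q3→C.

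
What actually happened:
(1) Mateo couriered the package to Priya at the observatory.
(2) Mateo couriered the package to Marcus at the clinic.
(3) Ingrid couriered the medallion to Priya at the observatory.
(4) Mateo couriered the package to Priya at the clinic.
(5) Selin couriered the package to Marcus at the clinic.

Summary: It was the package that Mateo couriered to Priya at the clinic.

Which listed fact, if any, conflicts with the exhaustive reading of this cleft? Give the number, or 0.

0

Focus of the cleft: "the package" (the thing). Presupposed background: same agent, recipient, setting (Mateo / Priya / at the clinic).
The exhaustive reading says no other thing fits that background.
No listed fact matches the background with a different thing. Exhaustivity holds.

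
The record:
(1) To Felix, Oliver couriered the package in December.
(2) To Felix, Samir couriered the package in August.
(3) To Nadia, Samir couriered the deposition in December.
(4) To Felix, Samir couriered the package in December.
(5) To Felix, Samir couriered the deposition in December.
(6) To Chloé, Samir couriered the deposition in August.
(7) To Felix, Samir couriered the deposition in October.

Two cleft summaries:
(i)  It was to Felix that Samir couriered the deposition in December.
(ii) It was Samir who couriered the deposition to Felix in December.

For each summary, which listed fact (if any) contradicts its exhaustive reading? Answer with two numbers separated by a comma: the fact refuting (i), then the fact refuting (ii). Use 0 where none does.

Summary (i) focuses "Felix" (the recipient); background same agent, thing, setting (Samir / the deposition / in December). Fact (3) matches that background with recipient = Nadia — refutes (i).
Summary (ii) focuses "Samir" (the agent); background same thing, recipient, setting (the deposition / Felix / in December). No fact matches that background with a different agent, so 0.

3, 0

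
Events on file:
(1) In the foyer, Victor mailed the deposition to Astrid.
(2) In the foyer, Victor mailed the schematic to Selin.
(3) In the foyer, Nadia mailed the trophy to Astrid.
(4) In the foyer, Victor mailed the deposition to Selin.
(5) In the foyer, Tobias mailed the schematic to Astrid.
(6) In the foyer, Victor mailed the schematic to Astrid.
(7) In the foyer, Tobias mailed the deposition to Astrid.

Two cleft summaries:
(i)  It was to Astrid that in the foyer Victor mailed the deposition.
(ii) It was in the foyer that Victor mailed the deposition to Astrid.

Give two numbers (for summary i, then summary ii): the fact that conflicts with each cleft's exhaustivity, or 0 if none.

(i): focus "Astrid". Looking for Victor as agent and the deposition as thing and in the foyer as setting with some other recipient — fact (4) has Selin there. Refuted.
(ii): focus "in the foyer". No fact shares Victor as agent and the deposition as thing and Astrid as recipient with a different setting. 0.

4, 0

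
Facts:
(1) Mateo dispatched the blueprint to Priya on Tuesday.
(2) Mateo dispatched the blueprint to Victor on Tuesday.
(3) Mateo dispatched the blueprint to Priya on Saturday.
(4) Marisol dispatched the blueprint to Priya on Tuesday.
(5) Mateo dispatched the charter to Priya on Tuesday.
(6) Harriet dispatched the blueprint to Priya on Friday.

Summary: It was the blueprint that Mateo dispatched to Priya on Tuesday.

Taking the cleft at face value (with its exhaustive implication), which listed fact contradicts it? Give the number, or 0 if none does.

5

Focus of the cleft: "the blueprint" (the thing). Presupposed background: Mateo as agent and Priya as recipient and on Tuesday as setting.
Exhaustivity: the blueprint is the only thing satisfying that background.
But fact (5) also has Mateo as agent and Priya as recipient and on Tuesday as setting, with thing = the charter — so the exhaustive reading fails.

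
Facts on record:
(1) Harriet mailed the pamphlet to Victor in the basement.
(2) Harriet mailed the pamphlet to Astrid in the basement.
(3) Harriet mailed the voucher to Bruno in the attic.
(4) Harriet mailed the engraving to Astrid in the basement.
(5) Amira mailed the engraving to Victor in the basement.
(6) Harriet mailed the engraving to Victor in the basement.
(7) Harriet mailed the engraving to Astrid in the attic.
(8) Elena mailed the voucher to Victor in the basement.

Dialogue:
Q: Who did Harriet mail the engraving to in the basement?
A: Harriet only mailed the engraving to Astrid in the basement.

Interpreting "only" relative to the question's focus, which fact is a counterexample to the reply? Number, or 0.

6

Answering "Who did ... to ...?" puts focus on the recipient — here, "Astrid".
"Only" then excludes alternative recipients while the background — agent = Harriet, thing = the engraving, setting = in the basement — is held fixed.
Fact (6) shares the background with a different recipient (Victor) — counterexample.
(Fact (7) would refute a reading with focus on the setting — but that is not what the question asks.)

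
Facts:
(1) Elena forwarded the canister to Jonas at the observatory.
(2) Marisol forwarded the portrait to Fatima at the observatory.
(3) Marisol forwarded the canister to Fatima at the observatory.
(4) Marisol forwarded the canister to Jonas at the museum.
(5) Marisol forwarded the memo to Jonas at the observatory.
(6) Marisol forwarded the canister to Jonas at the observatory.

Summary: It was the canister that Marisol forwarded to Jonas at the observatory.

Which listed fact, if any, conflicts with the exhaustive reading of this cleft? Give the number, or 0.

Focus of the cleft: "the canister" (the thing). Presupposed background: Marisol as agent and Jonas as recipient and at the observatory as setting.
The exhaustive reading says no other thing fits that background.
But fact (5) also has Marisol as agent and Jonas as recipient and at the observatory as setting, with thing = the memo — so the exhaustive reading fails.

5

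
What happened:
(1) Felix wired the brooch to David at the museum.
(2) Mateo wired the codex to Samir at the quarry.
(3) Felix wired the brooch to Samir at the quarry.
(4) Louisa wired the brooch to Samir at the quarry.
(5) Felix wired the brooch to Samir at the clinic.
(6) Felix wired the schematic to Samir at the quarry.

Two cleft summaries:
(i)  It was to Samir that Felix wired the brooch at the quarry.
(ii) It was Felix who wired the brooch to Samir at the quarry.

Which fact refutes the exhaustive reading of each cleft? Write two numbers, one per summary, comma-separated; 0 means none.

0, 4

Summary (i) focuses "Samir" (the recipient); background Felix as agent and the brooch as thing and at the quarry as setting. No fact matches that background with a different recipient, so 0.
Summary (ii) focuses "Felix" (the agent); background the brooch as thing and Samir as recipient and at the quarry as setting. Fact (4) matches that background with agent = Louisa — refutes (ii).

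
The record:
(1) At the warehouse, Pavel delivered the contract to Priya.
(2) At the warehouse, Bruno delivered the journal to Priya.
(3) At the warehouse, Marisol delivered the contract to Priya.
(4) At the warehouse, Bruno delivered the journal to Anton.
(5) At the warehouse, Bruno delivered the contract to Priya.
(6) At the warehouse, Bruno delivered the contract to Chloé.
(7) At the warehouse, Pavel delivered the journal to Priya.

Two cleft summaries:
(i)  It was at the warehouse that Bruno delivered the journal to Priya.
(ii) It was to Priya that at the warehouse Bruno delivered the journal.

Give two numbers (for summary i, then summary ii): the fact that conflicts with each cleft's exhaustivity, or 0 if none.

(i): focus "at the warehouse". No fact shares Bruno as agent and the journal as thing and Priya as recipient with a different setting. 0.
(ii): focus "Priya". Looking for Bruno as agent and the journal as thing and at the warehouse as setting with some other recipient — fact (4) has Anton there. Refuted.

0, 4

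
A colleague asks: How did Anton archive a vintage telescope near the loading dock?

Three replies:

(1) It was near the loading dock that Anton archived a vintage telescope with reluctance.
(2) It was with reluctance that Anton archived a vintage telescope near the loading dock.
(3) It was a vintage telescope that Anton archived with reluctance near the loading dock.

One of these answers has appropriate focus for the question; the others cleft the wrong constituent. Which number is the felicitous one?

2

The question word "how" targets the manner.
Option (1) clefts "near the loading dock" — the location, not what was asked.
Option (2) clefts "with reluctance" — that matches what the question asks about.
Option (3) clefts "a vintage telescope" — the direct object, not what was asked.
So the congruent reply is (2).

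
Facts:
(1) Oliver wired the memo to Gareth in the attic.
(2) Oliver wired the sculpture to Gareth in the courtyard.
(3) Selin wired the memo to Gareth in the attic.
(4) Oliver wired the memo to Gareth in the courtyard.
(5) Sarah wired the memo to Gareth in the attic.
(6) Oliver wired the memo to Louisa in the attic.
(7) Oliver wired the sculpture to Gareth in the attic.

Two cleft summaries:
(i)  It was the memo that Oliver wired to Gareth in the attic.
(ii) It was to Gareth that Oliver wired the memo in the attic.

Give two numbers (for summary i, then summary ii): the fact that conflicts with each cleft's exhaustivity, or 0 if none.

(i): focus "the memo". Looking for agent = Oliver, recipient = Gareth, setting = in the attic with some other thing — fact (7) has the sculpture there. Refuted.
(ii): focus "Gareth". Looking for agent = Oliver, thing = the memo, setting = in the attic with some other recipient — fact (6) has Louisa there. Refuted.

7, 6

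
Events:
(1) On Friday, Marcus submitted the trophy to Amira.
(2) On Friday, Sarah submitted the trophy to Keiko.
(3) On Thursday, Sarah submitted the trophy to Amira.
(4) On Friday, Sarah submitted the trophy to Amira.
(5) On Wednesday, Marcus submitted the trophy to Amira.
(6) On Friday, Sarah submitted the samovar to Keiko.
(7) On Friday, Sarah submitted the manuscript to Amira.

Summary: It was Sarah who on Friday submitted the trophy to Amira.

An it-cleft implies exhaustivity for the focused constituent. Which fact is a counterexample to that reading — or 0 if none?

1

Focus of the cleft: "Sarah" (the agent). Presupposed background: same thing, recipient, setting (the trophy / Amira / on Friday).
The exhaustive reading says no other agent fits that background.
Fact (1) shares the background but with agent = Marcus; exhaustivity is violated.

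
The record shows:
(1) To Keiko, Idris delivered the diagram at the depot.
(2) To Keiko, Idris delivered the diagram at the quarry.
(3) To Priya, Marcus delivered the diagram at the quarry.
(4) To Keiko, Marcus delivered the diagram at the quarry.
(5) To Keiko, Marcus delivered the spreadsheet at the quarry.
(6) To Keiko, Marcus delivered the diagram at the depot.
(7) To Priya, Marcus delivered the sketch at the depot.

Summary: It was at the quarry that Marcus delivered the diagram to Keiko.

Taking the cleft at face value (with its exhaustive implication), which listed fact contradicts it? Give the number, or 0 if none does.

6

Focus of the cleft: "at the quarry" (the setting). Presupposed background: Marcus as agent and the diagram as thing and Keiko as recipient.
The exhaustive reading says no other setting fits that background.
But fact (6) also has Marcus as agent and the diagram as thing and Keiko as recipient, with setting = at the depot — so the exhaustive reading fails.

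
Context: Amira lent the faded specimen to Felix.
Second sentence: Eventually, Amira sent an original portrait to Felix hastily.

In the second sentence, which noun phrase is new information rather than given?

an original portrait

"Amira" and "Felix" in the second sentence are given — already mentioned in the context.
"an original portrait" has no antecedent in the context; it is discourse-new (the indefinite article also signals a new referent).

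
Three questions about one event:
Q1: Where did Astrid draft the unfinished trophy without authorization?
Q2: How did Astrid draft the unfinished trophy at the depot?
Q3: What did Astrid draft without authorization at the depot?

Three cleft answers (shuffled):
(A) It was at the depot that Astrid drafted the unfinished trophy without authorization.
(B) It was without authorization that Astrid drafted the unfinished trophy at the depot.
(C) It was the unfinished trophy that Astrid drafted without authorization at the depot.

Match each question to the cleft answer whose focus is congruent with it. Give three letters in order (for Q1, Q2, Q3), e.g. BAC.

ABC

Q1 asks about the location; cleft (A) focuses "at the depot", which is the location — so Q1 → A.
Q2 asks about the manner; cleft (B) focuses "without authorization", which is the manner — so Q2 → B.
Q3 asks about the direct object; cleft (C) focuses "the unfinished trophy", which is the direct object — so Q3 → C.
Mapping: Q1→A, Q2→B, Q3→C.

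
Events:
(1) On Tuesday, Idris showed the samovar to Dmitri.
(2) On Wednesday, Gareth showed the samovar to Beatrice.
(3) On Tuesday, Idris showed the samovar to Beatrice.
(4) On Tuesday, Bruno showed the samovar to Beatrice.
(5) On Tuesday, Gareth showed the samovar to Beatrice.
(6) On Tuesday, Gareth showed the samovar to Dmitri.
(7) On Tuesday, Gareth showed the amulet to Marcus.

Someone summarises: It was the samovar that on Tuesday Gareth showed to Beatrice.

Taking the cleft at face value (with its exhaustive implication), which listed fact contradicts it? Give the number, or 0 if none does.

0

Focus of the cleft: "the samovar" (the thing). Presupposed background: same agent, recipient, setting (Gareth / Beatrice / on Tuesday).
The exhaustive reading says no other thing fits that background.
No listed fact matches the background with a different thing. Exhaustivity holds.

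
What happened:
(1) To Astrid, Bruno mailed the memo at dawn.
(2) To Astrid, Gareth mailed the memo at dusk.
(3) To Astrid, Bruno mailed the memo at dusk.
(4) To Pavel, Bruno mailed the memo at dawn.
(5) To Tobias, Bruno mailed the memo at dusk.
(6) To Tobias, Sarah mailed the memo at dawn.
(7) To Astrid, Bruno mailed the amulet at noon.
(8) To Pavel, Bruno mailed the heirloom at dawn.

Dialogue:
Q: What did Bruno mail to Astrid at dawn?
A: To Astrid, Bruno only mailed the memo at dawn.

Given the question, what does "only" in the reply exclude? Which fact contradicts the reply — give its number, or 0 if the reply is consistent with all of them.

Answering "What did ...?" puts focus on the thing — here, "the memo".
So "only" ranges over things; the rest (Bruno as agent and Astrid as recipient and at dawn as setting) is presupposed.
No listed fact shares that background with another thing. Nothing contradicts the reply.
(Fact (4) would refute a reading with focus on the recipient — but that is not what the question asks.)

0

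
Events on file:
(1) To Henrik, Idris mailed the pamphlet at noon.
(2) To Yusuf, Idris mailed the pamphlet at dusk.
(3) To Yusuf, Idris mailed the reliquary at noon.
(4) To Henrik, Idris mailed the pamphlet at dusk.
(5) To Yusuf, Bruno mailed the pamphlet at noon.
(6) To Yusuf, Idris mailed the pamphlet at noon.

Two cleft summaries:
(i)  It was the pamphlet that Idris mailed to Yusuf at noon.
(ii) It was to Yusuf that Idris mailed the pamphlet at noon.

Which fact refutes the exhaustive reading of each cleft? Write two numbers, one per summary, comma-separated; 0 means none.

(i): focus "the pamphlet". Looking for agent = Idris, recipient = Yusuf, setting = at noon with some other thing — fact (3) has the reliquary there. Refuted.
(ii): focus "Yusuf". Looking for agent = Idris, thing = the pamphlet, setting = at noon with some other recipient — fact (1) has Henrik there. Refuted.

3, 1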